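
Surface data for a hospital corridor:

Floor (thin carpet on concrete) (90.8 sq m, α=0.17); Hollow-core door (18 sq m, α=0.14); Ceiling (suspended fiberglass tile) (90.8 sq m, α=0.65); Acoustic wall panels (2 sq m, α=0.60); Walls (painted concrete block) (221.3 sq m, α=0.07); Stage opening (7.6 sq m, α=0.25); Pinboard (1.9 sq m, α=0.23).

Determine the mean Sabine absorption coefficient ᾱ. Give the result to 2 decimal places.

Total surface area S = 432.4 sq m.
Σ(Sᵢαᵢ) = 90.8·0.17 + 18·0.14 + 90.8·0.65 + 2·0.60 + 221.3·0.07 + 7.6·0.25 + 1.9·0.23 = 96.004.
ᾱ = A/S = 0.22.

0.22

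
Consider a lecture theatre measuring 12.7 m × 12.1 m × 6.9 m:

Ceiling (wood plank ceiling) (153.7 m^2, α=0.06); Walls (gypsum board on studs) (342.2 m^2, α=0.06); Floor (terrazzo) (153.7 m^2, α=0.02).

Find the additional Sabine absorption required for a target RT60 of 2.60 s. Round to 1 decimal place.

32.8 sabins

Summing Sᵢαᵢ: 9.222 + 20.532 + 3.074 → A₁ = 32.828 sabins.
Target A₂ = 0.161·1060.323/2.60 = 65.658 sabins (V = 1060.323 m³).
Shortfall: 65.658 − 32.828 = 32.8 sabins.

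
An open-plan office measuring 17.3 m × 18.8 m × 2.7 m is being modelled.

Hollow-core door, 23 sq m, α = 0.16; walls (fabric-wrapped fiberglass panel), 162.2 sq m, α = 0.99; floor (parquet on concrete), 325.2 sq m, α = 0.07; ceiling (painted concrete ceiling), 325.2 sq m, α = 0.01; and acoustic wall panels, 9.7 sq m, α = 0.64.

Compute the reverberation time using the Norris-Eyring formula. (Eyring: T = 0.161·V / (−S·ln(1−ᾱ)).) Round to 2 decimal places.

0.63 sec

S = Σ Sᵢ = 845.3 sq m.
Absorption A = 23×0.16 + 162.2×0.99 + 325.2×0.07 + 325.2×0.01 + 9.7×0.64 = 196.482 sabins.
ᾱ = 196.482 / 845.3 = 0.2324.
−S·ln(1−ᾱ) = −845.3 × ln(1 − 0.2324) = 223.570.
V = 17.3 × 18.8 × 2.7 = 878.148 m³.
RT60 = 0.161 × 878.148 / 223.570 = 0.63 s.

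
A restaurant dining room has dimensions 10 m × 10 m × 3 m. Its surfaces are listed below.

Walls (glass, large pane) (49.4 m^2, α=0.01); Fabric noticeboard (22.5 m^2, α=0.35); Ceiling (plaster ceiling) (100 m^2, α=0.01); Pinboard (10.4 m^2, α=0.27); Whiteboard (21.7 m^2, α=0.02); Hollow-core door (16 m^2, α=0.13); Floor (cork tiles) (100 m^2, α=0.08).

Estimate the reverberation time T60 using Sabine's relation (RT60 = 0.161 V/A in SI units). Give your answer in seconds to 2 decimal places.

A = Σ Sᵢαᵢ = 49.4×0.01 + 22.5×0.35 + 100×0.01 + 10.4×0.27 + 21.7×0.02 + 16×0.13 + 100×0.08 = 22.691 sabins.
V = 10·10·3 = 300 m³.
T = 0.161 V/A = 0.161·300/22.691 = 2.13 s.

2.13 s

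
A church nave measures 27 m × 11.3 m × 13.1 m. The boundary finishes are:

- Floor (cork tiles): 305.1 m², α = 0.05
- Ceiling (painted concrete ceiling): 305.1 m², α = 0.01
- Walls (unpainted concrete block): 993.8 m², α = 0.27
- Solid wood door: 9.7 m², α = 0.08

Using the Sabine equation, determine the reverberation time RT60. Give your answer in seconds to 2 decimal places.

Total absorption A = 305.1·0.05 + 305.1·0.01 + 993.8·0.27 + 9.7·0.08
  = 15.255 + 3.051 + 268.326 + 0.776 = 287.408 m² sabins.
Volume V = 27 × 11.3 × 13.1 = 3996.81 m³.
T = 0.161 V/A = 0.161·3996.81/287.408 = 2.24 s.

2.24 s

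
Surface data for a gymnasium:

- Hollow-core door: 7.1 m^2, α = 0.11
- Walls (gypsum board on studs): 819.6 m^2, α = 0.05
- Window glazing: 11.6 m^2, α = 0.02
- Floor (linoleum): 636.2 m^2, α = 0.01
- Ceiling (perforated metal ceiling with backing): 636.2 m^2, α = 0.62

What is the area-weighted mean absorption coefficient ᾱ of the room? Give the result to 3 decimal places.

0.210

S = Σ Sᵢ = 7.1 + 819.6 + 11.6 + 636.2 + 636.2 = 2110.7 m^2.
A = 7.1·0.11 + 819.6·0.05 + 11.6·0.02 + 636.2·0.01 + 636.2·0.62 = 442.799 sabins.
ᾱ = 442.799 / 2110.7 = 0.210.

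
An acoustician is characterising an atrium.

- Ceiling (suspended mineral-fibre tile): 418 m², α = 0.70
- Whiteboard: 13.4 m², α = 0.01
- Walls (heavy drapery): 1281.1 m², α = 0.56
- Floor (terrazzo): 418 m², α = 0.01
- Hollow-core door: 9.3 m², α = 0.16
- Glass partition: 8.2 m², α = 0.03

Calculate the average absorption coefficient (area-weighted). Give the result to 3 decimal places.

Total surface area S = 2148.0 m².
Weighted sum Σ Sα = 1016.064.
ᾱ = 1016.064 / 2148.0 = 0.473.

0.473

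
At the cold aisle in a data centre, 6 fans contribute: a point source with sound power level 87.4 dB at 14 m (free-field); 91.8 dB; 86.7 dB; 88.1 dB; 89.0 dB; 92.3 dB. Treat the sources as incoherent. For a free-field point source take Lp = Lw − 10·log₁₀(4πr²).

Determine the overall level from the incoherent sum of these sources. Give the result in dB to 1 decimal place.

97.1 dB

Source at 14 m: Lp = 87.4 − 10·log₁₀(4π·14²) = 87.4 − 10·log₁₀(2463.009) = 53.5 dB.
Sum in the linear (power) domain: Σ 10^(Lᵢ/10) = 10^(53.5/10) + 10^(91.8/10) + 10^(86.7/10) + 10^(88.1/10) + 10^(89.0/10) + 10^(92.3/10) = 5.12e+09.
Back to dB: 10·log₁₀ Σ = 97.1 dB.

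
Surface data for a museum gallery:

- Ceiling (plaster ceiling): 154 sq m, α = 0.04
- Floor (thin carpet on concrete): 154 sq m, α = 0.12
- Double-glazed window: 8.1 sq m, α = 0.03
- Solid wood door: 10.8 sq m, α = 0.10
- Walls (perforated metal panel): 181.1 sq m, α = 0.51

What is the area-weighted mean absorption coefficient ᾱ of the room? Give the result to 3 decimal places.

Total surface area S = 508.0 sq m.
A = 154*0.04 + 154*0.12 + 8.1*0.03 + 10.8*0.10 + 181.1*0.51 = 118.324 sabins.
ᾱ = 118.324 / 508.0 = 0.233.

0.233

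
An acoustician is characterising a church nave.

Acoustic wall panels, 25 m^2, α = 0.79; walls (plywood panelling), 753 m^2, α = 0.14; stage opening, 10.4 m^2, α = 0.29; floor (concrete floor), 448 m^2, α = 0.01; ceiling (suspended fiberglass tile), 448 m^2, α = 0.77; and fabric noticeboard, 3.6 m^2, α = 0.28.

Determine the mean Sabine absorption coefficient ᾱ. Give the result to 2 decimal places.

0.28

S = Σ Sᵢ = 25 + 753 + 10.4 + 448 + 448 + 3.6 = 1688.0 m^2.
Σ(Sᵢαᵢ) = 25·0.79 + 753·0.14 + 10.4·0.29 + 448·0.01 + 448·0.77 + 3.6·0.28 = 478.634.
ᾱ = A/S = 0.28.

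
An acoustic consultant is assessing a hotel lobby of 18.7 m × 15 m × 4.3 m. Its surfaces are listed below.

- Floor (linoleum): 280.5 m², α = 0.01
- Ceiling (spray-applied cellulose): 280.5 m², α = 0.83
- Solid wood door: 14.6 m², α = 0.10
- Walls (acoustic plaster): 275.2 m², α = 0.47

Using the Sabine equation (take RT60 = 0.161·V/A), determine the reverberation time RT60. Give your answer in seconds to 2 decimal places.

Equivalent absorption area: A = 280.5×0.01 + 280.5×0.83 + 14.6×0.10 + 275.2×0.47 = 366.424 m².
Volume V = 18.7 × 15 × 4.3 = 1206.15 m³.
RT60 = 0.161 · V / A = 0.161 × 1206.15 / 366.424 = 0.53 s.

0.53 seconds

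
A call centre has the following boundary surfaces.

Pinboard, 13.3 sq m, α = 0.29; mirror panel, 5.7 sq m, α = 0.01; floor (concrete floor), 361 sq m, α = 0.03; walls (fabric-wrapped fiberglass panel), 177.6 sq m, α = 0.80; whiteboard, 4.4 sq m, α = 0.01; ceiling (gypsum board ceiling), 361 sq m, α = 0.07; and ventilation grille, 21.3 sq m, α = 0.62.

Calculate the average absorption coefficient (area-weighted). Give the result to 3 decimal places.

S = Σ Sᵢ = 13.3 + 5.7 + 361 + 177.6 + 4.4 + 361 + 21.3 = 944.3 sq m.
A = 13.3·0.29 + 5.7·0.01 + 361·0.03 + 177.6·0.80 + 4.4·0.01 + 361·0.07 + 21.3·0.62 = 195.344 sabins.
ᾱ = A/S = 0.207.

0.207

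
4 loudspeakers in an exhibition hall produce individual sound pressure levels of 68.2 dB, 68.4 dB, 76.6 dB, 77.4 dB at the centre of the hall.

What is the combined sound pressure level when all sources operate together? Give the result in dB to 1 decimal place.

Sum in the linear (power) domain: Σ 10^(Lᵢ/10) = 10^(68.2/10) + 10^(68.4/10) + 10^(76.6/10) + 10^(77.4/10) = 1.142e+08.
L_total = 10·log₁₀(1.142e+08) = 80.6 dB.

80.6 dB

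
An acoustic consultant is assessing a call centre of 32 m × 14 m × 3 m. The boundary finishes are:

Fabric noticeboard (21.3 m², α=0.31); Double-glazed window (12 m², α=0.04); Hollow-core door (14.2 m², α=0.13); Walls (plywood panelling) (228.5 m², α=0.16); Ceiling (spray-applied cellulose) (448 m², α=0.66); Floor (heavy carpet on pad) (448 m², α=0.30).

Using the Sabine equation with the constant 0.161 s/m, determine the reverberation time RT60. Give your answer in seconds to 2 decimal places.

A = Σ Sᵢαᵢ = 21.3*0.31 + 12*0.04 + 14.2*0.13 + 228.5*0.16 + 448*0.66 + 448*0.30 = 475.569 sabins.
V = 32·14·3 = 1344 m³.
T = 0.161 V/A = 0.161·1344/475.569 = 0.46 s.

0.46 s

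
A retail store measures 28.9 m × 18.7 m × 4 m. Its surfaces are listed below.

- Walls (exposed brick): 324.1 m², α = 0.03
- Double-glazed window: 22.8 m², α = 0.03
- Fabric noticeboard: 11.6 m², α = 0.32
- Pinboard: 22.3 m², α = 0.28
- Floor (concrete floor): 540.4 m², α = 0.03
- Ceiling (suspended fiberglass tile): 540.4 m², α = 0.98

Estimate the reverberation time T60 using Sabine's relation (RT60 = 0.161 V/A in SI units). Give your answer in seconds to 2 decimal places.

Total absorption A = 324.1×0.03 + 22.8×0.03 + 11.6×0.32 + 22.3×0.28 + 540.4×0.03 + 540.4×0.98
  = 9.723 + 0.684 + 3.712 + 6.244 + 16.212 + 529.592 = 566.167 m² sabins.
Volume V = 28.9 × 18.7 × 4 = 2161.72 m³.
T = 0.161 V/A = 0.161·2161.72/566.167 = 0.61 s.

0.61 s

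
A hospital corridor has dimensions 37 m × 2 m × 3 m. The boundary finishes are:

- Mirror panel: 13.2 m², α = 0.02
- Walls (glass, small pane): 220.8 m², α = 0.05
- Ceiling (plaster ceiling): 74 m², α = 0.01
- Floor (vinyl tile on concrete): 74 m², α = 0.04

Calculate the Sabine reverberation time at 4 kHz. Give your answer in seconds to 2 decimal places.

2.38 s

A = Σ Sᵢαᵢ = 13.2*0.02 + 220.8*0.05 + 74*0.01 + 74*0.04 = 15.004 sabins.
Volume V = 37 × 2 × 3 = 222 m³.
RT60 = 0.161 · V / A = 0.161 × 222 / 15.004 = 2.38 s.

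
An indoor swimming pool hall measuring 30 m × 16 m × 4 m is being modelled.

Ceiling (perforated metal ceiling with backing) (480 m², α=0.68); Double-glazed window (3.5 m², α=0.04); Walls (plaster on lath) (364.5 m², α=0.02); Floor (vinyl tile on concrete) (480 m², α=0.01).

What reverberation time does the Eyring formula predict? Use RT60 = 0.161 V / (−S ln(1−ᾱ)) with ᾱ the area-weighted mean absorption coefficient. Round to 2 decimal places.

S = Σ Sᵢ = 1328.0 m².
Absorption A = 480·0.68 + 3.5·0.04 + 364.5·0.02 + 480·0.01 = 338.630 sabins.
Mean coefficient ᾱ = A/S = 0.2550.
Eyring denominator: −S ln(1−ᾱ) = 390.925.
V = 30 × 16 × 4 = 1920 m³.
RT60 = 0.161 × 1920 / 390.925 = 0.79 s.

0.79 sec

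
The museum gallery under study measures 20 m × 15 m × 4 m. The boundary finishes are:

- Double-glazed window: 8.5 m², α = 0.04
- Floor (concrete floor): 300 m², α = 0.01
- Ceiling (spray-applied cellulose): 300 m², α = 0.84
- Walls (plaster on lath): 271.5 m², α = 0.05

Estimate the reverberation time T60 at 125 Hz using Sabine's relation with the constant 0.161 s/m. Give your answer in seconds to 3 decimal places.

0.718 seconds

Total absorption A = 8.5×0.04 + 300×0.01 + 300×0.84 + 271.5×0.05
  = 0.340 + 3.000 + 252.000 + 13.575 = 268.915 m² sabins.
V = 20·15·4 = 1200 m³.
RT60 = 0.161 · V / A = 0.161 × 1200 / 268.915 = 0.718 s.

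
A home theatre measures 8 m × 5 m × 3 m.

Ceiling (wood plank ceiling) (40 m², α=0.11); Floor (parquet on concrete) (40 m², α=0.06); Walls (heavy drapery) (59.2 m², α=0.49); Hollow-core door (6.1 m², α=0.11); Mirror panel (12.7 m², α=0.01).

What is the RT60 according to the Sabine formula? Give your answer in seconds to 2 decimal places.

0.53 seconds

Equivalent absorption area: A = 40·0.11 + 40·0.06 + 59.2·0.49 + 6.1·0.11 + 12.7·0.01 = 36.606 m².
Volume V = 8 × 5 × 3 = 120 m³.
Sabine: RT60 = 0.161 × 120 / 36.606 = 0.53 s.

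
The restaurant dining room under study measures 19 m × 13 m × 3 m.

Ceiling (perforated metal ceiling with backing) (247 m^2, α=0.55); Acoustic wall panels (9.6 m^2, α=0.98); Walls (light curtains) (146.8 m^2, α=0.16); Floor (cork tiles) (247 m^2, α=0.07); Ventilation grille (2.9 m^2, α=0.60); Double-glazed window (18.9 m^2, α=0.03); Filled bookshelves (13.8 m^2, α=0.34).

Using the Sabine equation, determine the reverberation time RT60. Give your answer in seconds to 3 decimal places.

A = Σ Sᵢαᵢ = 247·0.55 + 9.6·0.98 + 146.8·0.16 + 247·0.07 + 2.9·0.60 + 18.9·0.03 + 13.8·0.34 = 193.035 sabins.
V = 19·13·3 = 741 m³.
Sabine: RT60 = 0.161 × 741 / 193.035 = 0.618 s.

0.618 seconds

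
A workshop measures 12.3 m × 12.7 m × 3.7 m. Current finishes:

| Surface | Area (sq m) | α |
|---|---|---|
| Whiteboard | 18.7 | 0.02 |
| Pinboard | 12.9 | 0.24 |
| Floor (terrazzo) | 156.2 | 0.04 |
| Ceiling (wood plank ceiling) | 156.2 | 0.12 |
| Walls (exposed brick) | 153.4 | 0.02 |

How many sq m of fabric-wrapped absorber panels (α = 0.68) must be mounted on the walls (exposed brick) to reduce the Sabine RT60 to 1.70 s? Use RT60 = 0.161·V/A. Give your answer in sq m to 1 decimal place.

Equivalent absorption area: A₁ = 18.7·0.02 + 12.9·0.24 + 156.2·0.04 + 156.2·0.12 + 153.4·0.02 = 31.530 sq m.
Required A₂ = 0.161·577.977/1.70 = 54.738 sabins.
ΔA needed = 54.738 − 31.530 = 23.208 sabins.
Net gain per sq m: Δα = 0.68 − 0.02 = 0.66.
Panel area = 23.208 / 0.66 = 35.2 sq m.

35.2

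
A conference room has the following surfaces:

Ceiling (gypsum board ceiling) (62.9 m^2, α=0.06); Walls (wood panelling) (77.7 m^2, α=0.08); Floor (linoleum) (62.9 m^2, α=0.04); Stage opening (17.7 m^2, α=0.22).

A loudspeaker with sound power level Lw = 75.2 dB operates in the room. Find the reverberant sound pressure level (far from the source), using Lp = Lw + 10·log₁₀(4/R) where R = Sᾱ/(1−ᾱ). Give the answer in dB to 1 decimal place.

68.7 dB

Σ(Sᵢαᵢ) = 62.9×0.06 + 77.7×0.08 + 62.9×0.04 + 17.7×0.22 = 16.400; total area S = 221.2 m^2.
ᾱ = 16.400/221.2 = 0.0741; R = Sᾱ/(1−ᾱ) = 16.400/(1−0.0741) = 17.712 m^2.
Lp = 75.2 + 10·log₁₀(4/17.712) = 75.2 + (-6.46) = 68.7 dB.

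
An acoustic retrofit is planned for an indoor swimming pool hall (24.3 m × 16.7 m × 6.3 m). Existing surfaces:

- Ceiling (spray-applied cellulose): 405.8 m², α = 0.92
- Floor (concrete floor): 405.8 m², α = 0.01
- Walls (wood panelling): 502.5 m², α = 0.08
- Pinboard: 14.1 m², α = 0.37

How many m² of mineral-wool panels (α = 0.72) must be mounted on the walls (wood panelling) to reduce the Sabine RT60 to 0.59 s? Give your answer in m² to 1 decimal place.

429.4

Equivalent absorption area: A₁ = 405.8×0.92 + 405.8×0.01 + 502.5×0.08 + 14.1×0.37 = 422.811 m².
Required A₂ = 0.161·2556.603/0.59 = 697.649 sabins.
ΔA needed = 697.649 − 422.811 = 274.838 sabins.
Net gain per m²: Δα = 0.72 − 0.08 = 0.64.
Panel area = 274.838 / 0.64 = 429.4 m².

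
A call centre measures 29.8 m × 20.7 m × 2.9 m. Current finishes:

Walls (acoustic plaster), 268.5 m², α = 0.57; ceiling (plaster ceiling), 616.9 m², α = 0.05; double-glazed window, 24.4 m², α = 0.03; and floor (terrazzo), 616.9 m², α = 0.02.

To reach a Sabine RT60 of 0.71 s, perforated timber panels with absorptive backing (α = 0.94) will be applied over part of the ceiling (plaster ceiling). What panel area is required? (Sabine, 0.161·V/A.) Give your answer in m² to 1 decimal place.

234.5

A₁ = Σ Sᵢαᵢ = 268.5×0.57 + 616.9×0.05 + 24.4×0.03 + 616.9×0.02 = 196.960 sabins.
Required A₂ = 0.161·1788.894/0.71 = 405.651 sabins.
Absorption to add: 405.651 − 196.960 = 208.691 sabins.
Each m² of panel replacing the ceiling (plaster ceiling) adds (0.94 − 0.05) = 0.89 sabins.
Area = ΔA/Δα = 208.691/0.89 = 234.5 m².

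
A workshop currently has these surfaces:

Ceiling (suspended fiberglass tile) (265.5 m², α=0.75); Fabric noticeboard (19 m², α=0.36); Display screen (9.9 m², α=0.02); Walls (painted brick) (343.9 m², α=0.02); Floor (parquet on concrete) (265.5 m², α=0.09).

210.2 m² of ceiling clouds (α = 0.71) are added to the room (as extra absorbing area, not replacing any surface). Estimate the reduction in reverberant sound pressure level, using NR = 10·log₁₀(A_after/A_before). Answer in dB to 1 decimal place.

Equivalent absorption area: A_before = 265.5*0.75 + 19*0.36 + 9.9*0.02 + 343.9*0.02 + 265.5*0.09 = 236.936 m².
Added absorption = 210.2 × 0.71 = 149.242 sabins.
A_after = 236.936 + 149.242 = 386.178 sabins.
Reduction = 10 log₁₀(A_after/A_before) = 10 log₁₀(1.6299) = 2.1 dB.

2.1 dB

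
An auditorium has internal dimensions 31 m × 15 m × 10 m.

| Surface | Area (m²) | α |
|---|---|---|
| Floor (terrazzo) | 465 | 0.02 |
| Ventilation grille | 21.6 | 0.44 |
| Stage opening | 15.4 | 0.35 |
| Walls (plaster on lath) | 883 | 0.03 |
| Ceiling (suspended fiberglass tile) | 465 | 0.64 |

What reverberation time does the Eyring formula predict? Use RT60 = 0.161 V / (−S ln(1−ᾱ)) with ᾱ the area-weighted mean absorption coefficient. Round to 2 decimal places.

1.94 s

Total surface area S = 465 + 21.6 + 15.4 + 883 + 465 = 1850.0 m².
Σ(Sᵢαᵢ) = 465·0.02 + 21.6·0.44 + 15.4·0.35 + 883·0.03 + 465·0.64 = 348.284.
ᾱ = 348.284 / 1850.0 = 0.1883.
−S·ln(1−ᾱ) = −1850.0 × ln(1 − 0.1883) = 385.955.
V = 31 × 15 × 10 = 4650 m³.
RT60 = 0.161 × 4650 / 385.955 = 1.94 s.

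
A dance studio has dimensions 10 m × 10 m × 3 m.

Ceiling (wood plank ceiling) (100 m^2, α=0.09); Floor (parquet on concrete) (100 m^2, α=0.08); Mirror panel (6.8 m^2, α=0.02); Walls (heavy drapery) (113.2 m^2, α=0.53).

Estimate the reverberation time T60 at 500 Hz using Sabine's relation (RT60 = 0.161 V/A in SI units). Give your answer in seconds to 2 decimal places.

0.63 seconds

Total absorption A = 100×0.09 + 100×0.08 + 6.8×0.02 + 113.2×0.53
  = 9.000 + 8.000 + 0.136 + 59.996 = 77.132 m^2 sabins.
V = 10·10·3 = 300 m³.
Sabine: RT60 = 0.161 × 300 / 77.132 = 0.63 s.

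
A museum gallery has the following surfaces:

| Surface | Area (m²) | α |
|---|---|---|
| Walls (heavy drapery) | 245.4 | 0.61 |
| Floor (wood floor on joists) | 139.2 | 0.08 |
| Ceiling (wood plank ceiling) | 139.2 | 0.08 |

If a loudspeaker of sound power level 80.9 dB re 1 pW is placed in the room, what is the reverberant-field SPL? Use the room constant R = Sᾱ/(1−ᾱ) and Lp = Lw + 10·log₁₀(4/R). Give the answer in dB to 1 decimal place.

A = 171.966 sabins; S = 523.8 m².
ᾱ = 171.966/523.8 = 0.3283; R = Sᾱ/(1−ᾱ) = 171.966/(1−0.3283) = 256.016 m².
Lp = Lw + 10 log₁₀(4/R) = 80.9 -18.06 = 62.8 dB.

62.8 dB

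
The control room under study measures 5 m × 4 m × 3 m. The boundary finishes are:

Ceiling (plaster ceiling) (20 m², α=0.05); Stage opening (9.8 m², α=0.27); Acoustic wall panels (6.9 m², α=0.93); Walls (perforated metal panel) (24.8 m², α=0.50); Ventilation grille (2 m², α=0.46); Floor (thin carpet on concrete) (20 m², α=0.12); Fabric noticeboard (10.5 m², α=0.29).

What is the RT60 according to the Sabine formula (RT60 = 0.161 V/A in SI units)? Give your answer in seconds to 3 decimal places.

0.335 seconds

Total absorption A = 20*0.05 + 9.8*0.27 + 6.9*0.93 + 24.8*0.50 + 2*0.46 + 20*0.12 + 10.5*0.29
  = 1.000 + 2.646 + 6.417 + 12.400 + 0.920 + 2.400 + 3.045 = 28.828 m² sabins.
V = 5·4·3 = 60 m³.
Sabine: RT60 = 0.161 × 60 / 28.828 = 0.335 s.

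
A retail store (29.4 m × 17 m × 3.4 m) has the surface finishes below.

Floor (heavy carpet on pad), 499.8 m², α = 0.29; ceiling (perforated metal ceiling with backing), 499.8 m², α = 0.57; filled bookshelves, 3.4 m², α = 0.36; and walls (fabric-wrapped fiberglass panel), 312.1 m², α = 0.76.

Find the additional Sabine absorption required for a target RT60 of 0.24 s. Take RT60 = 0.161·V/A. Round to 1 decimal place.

Total absorption A₁ = 499.8*0.29 + 499.8*0.57 + 3.4*0.36 + 312.1*0.76
  = 144.942 + 284.886 + 1.224 + 237.196 = 668.248 m² sabins.
V = 1699.32 m³. Required absorption A₂ = 0.161 × 1699.32 / 0.24 = 1139.960 sabins.
Additional absorption ΔA = 1139.960 − 668.248 = 471.7 sabins.

471.7 sabins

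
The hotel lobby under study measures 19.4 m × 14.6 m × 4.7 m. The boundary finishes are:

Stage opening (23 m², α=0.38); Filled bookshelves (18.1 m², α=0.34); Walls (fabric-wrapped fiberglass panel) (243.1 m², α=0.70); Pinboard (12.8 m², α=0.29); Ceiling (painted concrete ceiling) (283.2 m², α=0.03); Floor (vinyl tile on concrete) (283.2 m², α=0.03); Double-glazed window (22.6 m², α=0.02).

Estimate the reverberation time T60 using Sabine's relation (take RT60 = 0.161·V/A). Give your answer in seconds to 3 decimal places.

A = Σ Sᵢαᵢ = 23*0.38 + 18.1*0.34 + 243.1*0.70 + 12.8*0.29 + 283.2*0.03 + 283.2*0.03 + 22.6*0.02 = 206.220 sabins.
Volume V = 19.4 × 14.6 × 4.7 = 1331.228 m³.
Sabine: RT60 = 0.161 × 1331.228 / 206.220 = 1.039 s.

1.039 s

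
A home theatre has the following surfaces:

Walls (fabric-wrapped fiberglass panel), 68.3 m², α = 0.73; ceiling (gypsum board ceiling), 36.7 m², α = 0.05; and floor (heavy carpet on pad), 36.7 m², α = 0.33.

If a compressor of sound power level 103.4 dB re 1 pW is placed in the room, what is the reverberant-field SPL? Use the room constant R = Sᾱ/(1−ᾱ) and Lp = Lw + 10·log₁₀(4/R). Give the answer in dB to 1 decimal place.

88.8 dB

A = 63.805 sabins; S = 141.7 m².
ᾱ = 63.805/141.7 = 0.4503; R = Sᾱ/(1−ᾱ) = 63.805/(1−0.4503) = 116.072 m².
Lp = Lw + 10 log₁₀(4/R) = 103.4 -14.63 = 88.8 dB.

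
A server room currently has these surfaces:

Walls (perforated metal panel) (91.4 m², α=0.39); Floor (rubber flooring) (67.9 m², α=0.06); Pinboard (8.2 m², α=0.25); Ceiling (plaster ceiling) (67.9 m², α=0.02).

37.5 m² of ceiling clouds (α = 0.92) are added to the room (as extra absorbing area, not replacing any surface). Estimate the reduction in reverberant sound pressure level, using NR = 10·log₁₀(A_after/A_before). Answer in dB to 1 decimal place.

2.6 dB

Equivalent absorption area: A_before = 91.4·0.39 + 67.9·0.06 + 8.2·0.25 + 67.9·0.02 = 43.128 m².
Treatment contributes 37.5·0.92 = 34.500 sabins.
New total A_after = 77.628 sabins.
NR = 10·log₁₀(77.628/43.128) = 2.6 dB.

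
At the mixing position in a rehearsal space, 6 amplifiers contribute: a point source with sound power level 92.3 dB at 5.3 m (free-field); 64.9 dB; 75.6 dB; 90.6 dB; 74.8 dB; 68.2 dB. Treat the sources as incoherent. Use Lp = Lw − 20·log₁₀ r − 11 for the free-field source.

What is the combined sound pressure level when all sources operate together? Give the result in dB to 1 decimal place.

90.9 dB

Source at 5.3 m: Lp = 92.3 − 20·log₁₀(5.3) − 11 = 66.8 dB.
Σ 10^(Lᵢ/10) = 1.229e+09.
L_total = 10·log₁₀(1.229e+09) = 90.9 dB.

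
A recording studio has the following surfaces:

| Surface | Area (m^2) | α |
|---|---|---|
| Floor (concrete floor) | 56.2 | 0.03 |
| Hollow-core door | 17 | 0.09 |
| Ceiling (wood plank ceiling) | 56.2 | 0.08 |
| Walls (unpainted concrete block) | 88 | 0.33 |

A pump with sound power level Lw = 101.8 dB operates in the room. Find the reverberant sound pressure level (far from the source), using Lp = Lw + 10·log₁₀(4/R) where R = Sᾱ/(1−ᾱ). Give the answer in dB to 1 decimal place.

A = 36.752 sabins; S = 217.4 m^2.
ᾱ = 36.752/217.4 = 0.1691; R = Sᾱ/(1−ᾱ) = 36.752/(1−0.1691) = 44.232 m^2.
Lp = 101.8 + 10·log₁₀(4/44.232) = 101.8 + (-10.44) = 91.4 dB.

91.4 dB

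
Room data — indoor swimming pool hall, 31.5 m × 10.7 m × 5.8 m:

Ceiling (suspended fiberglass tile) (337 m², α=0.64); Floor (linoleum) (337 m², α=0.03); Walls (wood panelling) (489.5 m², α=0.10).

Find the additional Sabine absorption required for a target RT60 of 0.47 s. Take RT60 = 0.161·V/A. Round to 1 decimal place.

A₁ = Σ Sᵢαᵢ = 337·0.64 + 337·0.03 + 489.5·0.10 = 274.740 sabins.
V = 1954.89 m³. Required absorption A₂ = 0.161 × 1954.89 / 0.47 = 669.654 sabins.
Additional absorption ΔA = 669.654 − 274.740 = 394.9 sabins.

394.9 sabins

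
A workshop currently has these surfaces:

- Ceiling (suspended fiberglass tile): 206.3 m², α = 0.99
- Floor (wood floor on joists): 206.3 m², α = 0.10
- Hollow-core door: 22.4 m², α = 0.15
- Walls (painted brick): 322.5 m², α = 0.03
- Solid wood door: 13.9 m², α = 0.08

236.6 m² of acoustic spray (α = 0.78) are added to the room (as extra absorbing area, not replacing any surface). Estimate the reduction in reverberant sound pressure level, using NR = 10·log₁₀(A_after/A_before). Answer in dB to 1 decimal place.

Equivalent absorption area: A_before = 206.3·0.99 + 206.3·0.10 + 22.4·0.15 + 322.5·0.03 + 13.9·0.08 = 239.014 m².
Added absorption = 236.6 × 0.78 = 184.548 sabins.
New total A_after = 423.562 sabins.
NR = 10·log₁₀(423.562/239.014) = 2.5 dB.

2.5 dB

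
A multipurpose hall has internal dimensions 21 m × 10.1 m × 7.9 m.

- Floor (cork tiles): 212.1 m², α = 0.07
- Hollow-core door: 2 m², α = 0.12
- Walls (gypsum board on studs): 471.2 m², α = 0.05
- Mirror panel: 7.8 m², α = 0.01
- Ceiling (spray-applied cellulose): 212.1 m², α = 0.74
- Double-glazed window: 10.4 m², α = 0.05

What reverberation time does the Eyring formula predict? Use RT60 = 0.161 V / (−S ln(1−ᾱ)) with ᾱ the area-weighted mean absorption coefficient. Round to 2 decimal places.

1.22 sec

S = Σ Sᵢ = 915.6 m².
Σ(Sᵢαᵢ) = 212.1·0.07 + 2·0.12 + 471.2·0.05 + 7.8·0.01 + 212.1·0.74 + 10.4·0.05 = 196.199.
ᾱ = 196.199 / 915.6 = 0.2143.
Eyring denominator: −S ln(1−ᾱ) = 220.825.
V = 21 × 10.1 × 7.9 = 1675.59 m³.
T = 0.161·V/[−S·ln(1−ᾱ)] = 0.161·1675.59/220.825 = 1.22 s.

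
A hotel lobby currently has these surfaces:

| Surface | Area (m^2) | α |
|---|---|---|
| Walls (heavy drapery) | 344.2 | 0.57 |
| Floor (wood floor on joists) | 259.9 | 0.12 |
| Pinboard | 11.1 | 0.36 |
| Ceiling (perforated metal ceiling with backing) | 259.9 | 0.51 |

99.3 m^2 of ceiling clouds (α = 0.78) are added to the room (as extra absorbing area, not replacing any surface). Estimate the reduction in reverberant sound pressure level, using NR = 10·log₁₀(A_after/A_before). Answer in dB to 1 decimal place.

Total absorption A_before = 344.2×0.57 + 259.9×0.12 + 11.1×0.36 + 259.9×0.51
  = 196.194 + 31.188 + 3.996 + 132.549 = 363.927 m^2 sabins.
Added absorption = 99.3 × 0.78 = 77.454 sabins.
A_after = 363.927 + 77.454 = 441.381 sabins.
NR = 10·log₁₀(441.381/363.927) = 0.8 dB.

0.8 dB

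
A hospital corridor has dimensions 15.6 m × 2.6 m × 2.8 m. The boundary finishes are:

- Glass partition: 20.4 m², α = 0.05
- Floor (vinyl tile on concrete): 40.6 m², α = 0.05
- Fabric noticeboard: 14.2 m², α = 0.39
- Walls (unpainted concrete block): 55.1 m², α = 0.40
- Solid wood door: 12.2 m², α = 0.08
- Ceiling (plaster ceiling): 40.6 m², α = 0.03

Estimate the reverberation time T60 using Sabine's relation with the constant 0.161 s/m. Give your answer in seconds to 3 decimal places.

0.557 s

Summing Sᵢαᵢ: 1.020 + 2.030 + 5.538 + 22.040 + 0.976 + 1.218 → A = 32.822 sabins.
Volume V = 15.6 × 2.6 × 2.8 = 113.568 m³.
RT60 = 0.161 · V / A = 0.161 × 113.568 / 32.822 = 0.557 s.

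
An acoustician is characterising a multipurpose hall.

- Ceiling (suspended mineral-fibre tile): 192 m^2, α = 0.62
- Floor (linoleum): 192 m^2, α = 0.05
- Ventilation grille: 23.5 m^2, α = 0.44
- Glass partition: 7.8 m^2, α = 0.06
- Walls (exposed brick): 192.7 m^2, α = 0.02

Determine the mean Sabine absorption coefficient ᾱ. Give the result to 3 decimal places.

S = Σ Sᵢ = 192 + 192 + 23.5 + 7.8 + 192.7 = 608.0 m^2.
Σ(Sᵢαᵢ) = 192·0.62 + 192·0.05 + 23.5·0.44 + 7.8·0.06 + 192.7·0.02 = 143.302.
ᾱ = A/S = 0.236.

0.236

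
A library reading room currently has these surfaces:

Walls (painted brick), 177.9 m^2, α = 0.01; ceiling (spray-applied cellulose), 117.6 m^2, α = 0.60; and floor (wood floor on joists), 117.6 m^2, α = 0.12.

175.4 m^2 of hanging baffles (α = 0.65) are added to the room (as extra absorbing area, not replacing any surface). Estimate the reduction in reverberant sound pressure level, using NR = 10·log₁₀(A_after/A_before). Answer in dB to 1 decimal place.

3.7 dB

A_before = Σ Sᵢαᵢ = 177.9*0.01 + 117.6*0.60 + 117.6*0.12 = 86.451 sabins.
Treatment contributes 175.4·0.65 = 114.010 sabins.
New total A_after = 200.461 sabins.
Reduction = 10 log₁₀(A_after/A_before) = 10 log₁₀(2.3188) = 3.7 dB.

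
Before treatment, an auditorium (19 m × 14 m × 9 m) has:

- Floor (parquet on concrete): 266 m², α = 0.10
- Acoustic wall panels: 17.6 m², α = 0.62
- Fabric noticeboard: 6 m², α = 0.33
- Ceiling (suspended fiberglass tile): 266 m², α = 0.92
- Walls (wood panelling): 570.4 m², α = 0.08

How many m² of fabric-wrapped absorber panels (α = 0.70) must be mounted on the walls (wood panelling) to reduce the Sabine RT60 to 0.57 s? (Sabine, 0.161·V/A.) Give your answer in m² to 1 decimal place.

558.6

Equivalent absorption area: A₁ = 266·0.10 + 17.6·0.62 + 6·0.33 + 266·0.92 + 570.4·0.08 = 329.844 m².
Required A₂ = 0.161·2394/0.57 = 676.200 sabins.
ΔA needed = 676.200 − 329.844 = 346.356 sabins.
Net gain per m²: Δα = 0.70 − 0.08 = 0.62.
Panel area = 346.356 / 0.62 = 558.6 m².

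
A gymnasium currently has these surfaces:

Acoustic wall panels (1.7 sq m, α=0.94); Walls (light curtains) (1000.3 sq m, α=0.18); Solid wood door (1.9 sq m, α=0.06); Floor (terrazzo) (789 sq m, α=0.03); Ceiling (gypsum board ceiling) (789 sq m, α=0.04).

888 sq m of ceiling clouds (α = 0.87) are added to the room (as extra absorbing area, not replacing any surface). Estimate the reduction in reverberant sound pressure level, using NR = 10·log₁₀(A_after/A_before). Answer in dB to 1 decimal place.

6.3 dB

Total absorption A_before = 1.7·0.94 + 1000.3·0.18 + 1.9·0.06 + 789·0.03 + 789·0.04
  = 1.598 + 180.054 + 0.114 + 23.670 + 31.560 = 236.996 sq m sabins.
Added absorption = 888 × 0.87 = 772.560 sabins.
A_after = 236.996 + 772.560 = 1009.556 sabins.
NR = 10·log₁₀(1009.556/236.996) = 6.3 dB.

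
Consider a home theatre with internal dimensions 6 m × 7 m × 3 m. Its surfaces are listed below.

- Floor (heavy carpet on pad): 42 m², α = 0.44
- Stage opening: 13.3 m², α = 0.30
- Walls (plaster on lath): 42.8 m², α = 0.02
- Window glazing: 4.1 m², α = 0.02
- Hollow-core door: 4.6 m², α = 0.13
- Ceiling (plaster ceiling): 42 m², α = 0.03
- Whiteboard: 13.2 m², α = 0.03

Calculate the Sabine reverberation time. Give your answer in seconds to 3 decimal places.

0.791 s

Equivalent absorption area: A = 42×0.44 + 13.3×0.30 + 42.8×0.02 + 4.1×0.02 + 4.6×0.13 + 42×0.03 + 13.2×0.03 = 25.662 m².
Room volume: 126 m³.
T = 0.161 V/A = 0.161·126/25.662 = 0.791 s.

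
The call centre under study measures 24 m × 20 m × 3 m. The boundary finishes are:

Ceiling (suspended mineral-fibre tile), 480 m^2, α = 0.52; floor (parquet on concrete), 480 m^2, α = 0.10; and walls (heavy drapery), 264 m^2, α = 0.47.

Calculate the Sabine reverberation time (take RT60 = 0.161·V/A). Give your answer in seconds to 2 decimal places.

0.55 s

A = Σ Sᵢαᵢ = 480·0.52 + 480·0.10 + 264·0.47 = 421.680 sabins.
V = 24·20·3 = 1440 m³.
T = 0.161 V/A = 0.161·1440/421.680 = 0.55 s.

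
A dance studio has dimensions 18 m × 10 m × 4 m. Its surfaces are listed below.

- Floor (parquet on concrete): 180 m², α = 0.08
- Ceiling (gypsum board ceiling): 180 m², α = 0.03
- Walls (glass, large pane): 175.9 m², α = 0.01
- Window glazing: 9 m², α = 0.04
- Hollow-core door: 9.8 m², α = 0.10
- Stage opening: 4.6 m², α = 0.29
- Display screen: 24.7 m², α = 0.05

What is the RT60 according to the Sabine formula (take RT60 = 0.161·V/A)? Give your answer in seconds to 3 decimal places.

Equivalent absorption area: A = 180·0.08 + 180·0.03 + 175.9·0.01 + 9·0.04 + 9.8·0.10 + 4.6·0.29 + 24.7·0.05 = 25.468 m².
Room volume: 720 m³.
RT60 = 0.161 · V / A = 0.161 × 720 / 25.468 = 4.552 s.

4.552 s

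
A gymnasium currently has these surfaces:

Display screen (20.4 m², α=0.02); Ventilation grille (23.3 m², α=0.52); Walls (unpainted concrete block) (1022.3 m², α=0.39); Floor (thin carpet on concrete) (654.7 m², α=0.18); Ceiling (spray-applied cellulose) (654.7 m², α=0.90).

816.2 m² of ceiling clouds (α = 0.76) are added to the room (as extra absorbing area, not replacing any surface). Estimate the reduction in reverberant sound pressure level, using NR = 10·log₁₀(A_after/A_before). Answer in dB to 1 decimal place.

A_before = Σ Sᵢαᵢ = 20.4*0.02 + 23.3*0.52 + 1022.3*0.39 + 654.7*0.18 + 654.7*0.90 = 1118.297 sabins.
Treatment contributes 816.2·0.76 = 620.312 sabins.
A_after = 1118.297 + 620.312 = 1738.609 sabins.
NR = 10·log₁₀(1738.609/1118.297) = 1.9 dB.

1.9 dB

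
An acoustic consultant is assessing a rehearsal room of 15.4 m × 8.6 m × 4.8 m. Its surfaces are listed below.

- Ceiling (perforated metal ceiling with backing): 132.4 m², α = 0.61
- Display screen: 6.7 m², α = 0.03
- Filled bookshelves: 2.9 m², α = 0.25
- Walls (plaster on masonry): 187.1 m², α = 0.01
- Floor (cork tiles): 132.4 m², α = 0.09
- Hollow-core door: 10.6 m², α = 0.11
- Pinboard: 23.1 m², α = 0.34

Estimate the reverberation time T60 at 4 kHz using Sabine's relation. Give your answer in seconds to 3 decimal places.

Equivalent absorption area: A = 132.4×0.61 + 6.7×0.03 + 2.9×0.25 + 187.1×0.01 + 132.4×0.09 + 10.6×0.11 + 23.1×0.34 = 104.497 m².
Room volume: 635.712 m³.
Sabine: RT60 = 0.161 × 635.712 / 104.497 = 0.979 s.

0.979 sec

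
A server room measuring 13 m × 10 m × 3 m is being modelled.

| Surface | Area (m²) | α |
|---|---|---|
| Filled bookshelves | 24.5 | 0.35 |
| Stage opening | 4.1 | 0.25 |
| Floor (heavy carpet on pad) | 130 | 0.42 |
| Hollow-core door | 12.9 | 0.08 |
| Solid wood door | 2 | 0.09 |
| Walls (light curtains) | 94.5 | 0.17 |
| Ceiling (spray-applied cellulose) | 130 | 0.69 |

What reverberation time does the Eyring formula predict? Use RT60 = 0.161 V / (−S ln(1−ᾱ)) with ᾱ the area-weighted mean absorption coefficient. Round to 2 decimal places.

0.28 s

S = Σ Sᵢ = 398.0 m².
Σ(Sᵢαᵢ) = 24.5×0.35 + 4.1×0.25 + 130×0.42 + 12.9×0.08 + 2×0.09 + 94.5×0.17 + 130×0.69 = 171.177.
ᾱ = 171.177 / 398.0 = 0.4301.
Eyring denominator: −S ln(1−ᾱ) = 223.793.
V = 13 × 10 × 3 = 390 m³.
RT60 = 0.161 × 390 / 223.793 = 0.28 s.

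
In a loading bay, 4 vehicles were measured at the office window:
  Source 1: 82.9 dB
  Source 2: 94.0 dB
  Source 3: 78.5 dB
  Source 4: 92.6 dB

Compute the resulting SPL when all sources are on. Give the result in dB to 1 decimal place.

Σ 10^(Lᵢ/10) = 4.597e+09.
Combined level = 10 log₁₀(4.597e+09) = 96.6 dB.

96.6 dB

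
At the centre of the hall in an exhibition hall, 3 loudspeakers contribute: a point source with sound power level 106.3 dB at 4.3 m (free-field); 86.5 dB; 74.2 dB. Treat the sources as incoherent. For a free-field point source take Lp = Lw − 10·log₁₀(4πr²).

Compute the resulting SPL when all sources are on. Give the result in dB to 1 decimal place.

Source at 4.3 m: Lp = 106.3 − 10·log₁₀(4π·4.3²) = 106.3 − 10·log₁₀(232.352) = 82.6 dB.
Sum in the linear (power) domain: Σ 10^(Lᵢ/10) = 10^(82.6/10) + 10^(86.5/10) + 10^(74.2/10) = 6.55e+08.
Combined level = 10 log₁₀(6.55e+08) = 88.2 dB.

88.2 dB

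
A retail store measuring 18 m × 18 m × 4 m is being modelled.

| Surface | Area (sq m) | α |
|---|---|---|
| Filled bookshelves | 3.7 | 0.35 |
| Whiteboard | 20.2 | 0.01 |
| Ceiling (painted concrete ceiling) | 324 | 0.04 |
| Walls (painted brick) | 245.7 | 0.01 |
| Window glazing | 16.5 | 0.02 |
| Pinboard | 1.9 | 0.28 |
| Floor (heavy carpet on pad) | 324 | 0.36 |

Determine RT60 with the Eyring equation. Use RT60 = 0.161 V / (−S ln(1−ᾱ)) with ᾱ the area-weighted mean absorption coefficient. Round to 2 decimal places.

1.44 s

S = Σ Sᵢ = 936.0 sq m.
Absorption A = 3.7×0.35 + 20.2×0.01 + 324×0.04 + 245.7×0.01 + 16.5×0.02 + 1.9×0.28 + 324×0.36 = 134.416 sabins.
Mean coefficient ᾱ = A/S = 0.1436.
Eyring denominator: −S ln(1−ᾱ) = 145.097.
V = 18 × 18 × 4 = 1296 m³.
RT60 = 0.161 × 1296 / 145.097 = 1.44 s.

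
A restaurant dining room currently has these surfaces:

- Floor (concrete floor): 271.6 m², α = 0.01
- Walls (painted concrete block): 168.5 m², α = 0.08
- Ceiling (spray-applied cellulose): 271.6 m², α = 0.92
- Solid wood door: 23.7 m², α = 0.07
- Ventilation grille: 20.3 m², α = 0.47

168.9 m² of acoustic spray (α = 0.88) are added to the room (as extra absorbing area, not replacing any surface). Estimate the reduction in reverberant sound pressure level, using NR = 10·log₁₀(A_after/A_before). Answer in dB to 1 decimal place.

Summing Sᵢαᵢ: 2.716 + 13.480 + 249.872 + 1.659 + 9.541 → A_before = 277.268 sabins.
Added absorption = 168.9 × 0.88 = 148.632 sabins.
New total A_after = 425.900 sabins.
Reduction = 10 log₁₀(A_after/A_before) = 10 log₁₀(1.5361) = 1.9 dB.

1.9 dB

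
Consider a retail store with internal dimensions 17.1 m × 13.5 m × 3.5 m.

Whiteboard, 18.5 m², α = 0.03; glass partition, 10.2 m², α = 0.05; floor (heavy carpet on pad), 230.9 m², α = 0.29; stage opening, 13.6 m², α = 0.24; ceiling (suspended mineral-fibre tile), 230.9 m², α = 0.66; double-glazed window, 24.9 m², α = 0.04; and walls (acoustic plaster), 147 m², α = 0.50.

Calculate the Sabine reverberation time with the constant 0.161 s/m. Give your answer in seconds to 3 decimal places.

0.436 sec

A = Σ Sᵢαᵢ = 18.5*0.03 + 10.2*0.05 + 230.9*0.29 + 13.6*0.24 + 230.9*0.66 + 24.9*0.04 + 147*0.50 = 298.180 sabins.
Room volume: 807.975 m³.
T = 0.161 V/A = 0.161·807.975/298.180 = 0.436 s.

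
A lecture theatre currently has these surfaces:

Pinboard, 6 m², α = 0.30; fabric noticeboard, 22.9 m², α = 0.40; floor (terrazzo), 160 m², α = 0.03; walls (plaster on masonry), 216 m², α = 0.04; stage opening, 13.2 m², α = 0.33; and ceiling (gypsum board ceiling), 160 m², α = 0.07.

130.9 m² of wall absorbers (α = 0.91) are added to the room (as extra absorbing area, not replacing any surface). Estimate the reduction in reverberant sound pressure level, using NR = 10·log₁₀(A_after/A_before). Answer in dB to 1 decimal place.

A_before = Σ Sᵢαᵢ = 6*0.30 + 22.9*0.40 + 160*0.03 + 216*0.04 + 13.2*0.33 + 160*0.07 = 39.956 sabins.
Added absorption = 130.9 × 0.91 = 119.119 sabins.
A_after = 39.956 + 119.119 = 159.075 sabins.
Reduction = 10 log₁₀(A_after/A_before) = 10 log₁₀(3.9813) = 6.0 dB.

6.0 dB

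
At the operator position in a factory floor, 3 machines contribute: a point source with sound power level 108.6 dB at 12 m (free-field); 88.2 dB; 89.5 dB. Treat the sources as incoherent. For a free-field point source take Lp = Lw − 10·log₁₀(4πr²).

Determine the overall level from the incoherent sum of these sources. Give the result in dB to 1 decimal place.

Source at 12 m: Lp = 108.6 − 10·log₁₀(4π·12²) = 108.6 − 10·log₁₀(1809.557) = 76.0 dB.
Converting to relative power and adding: 10^(76.0/10) + 10^(88.2/10) + 10^(89.5/10) = 1.592e+09.
Back to dB: 10·log₁₀ Σ = 92.0 dB.

92.0 dB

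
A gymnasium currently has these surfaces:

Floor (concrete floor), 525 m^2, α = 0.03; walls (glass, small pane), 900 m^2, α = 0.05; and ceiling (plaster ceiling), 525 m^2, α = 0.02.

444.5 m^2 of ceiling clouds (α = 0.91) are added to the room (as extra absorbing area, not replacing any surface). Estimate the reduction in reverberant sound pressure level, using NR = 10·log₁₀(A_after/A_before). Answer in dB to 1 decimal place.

8.2 dB

A_before = Σ Sᵢαᵢ = 525*0.03 + 900*0.05 + 525*0.02 = 71.250 sabins.
Added absorption = 444.5 × 0.91 = 404.495 sabins.
New total A_after = 475.745 sabins.
NR = 10·log₁₀(475.745/71.250) = 8.2 dB.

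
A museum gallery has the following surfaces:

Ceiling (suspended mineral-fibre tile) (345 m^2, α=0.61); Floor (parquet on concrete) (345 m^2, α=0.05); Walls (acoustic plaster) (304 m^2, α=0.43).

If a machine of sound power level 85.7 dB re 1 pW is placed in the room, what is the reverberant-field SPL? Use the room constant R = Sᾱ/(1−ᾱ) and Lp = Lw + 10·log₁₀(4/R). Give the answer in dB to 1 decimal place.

Σ(Sᵢαᵢ) = 345·0.61 + 345·0.05 + 304·0.43 = 358.420; total area S = 994.0 m^2.
ᾱ = 0.3606, so room constant R = A/(1−ᾱ) = 560.557 m^2.
Lp = Lw + 10 log₁₀(4/R) = 85.7 -21.47 = 64.2 dB.

64.2 dB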